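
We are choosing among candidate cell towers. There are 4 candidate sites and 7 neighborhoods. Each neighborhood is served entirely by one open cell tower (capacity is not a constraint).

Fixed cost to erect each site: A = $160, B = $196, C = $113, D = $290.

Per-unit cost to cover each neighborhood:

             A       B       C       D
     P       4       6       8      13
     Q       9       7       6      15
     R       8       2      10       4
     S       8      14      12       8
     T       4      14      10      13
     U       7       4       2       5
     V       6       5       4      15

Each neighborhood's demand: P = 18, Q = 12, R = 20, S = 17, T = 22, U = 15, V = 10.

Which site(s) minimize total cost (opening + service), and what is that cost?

Open A and C; minimum total cost 871.

For any fixed open set, each neighborhood goes to its cheapest open site; total = fixed + service.
{A, C}: P→A 4·18=72, Q→C 6·12=72, R→A 8·20=160, S→A 8·17=136, T→A 4·22=88, U→C 2·15=30, V→C 4·10=40. Service 598; fixed 273; total 871.
{A, B}: service 530 + fixed 356 = 886
{A}: service 729 + fixed 160 = 889
{A, B, C, D}: service 478 + fixed 759 = 1237
(All 15 nonempty subsets were checked; A and C is lowest.)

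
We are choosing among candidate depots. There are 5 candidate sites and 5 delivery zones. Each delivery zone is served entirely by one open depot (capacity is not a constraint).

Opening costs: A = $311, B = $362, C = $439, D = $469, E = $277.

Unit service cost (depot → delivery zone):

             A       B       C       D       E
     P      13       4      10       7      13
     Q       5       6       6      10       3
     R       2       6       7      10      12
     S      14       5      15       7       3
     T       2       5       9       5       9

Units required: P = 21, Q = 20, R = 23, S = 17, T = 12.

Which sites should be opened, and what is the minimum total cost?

Open B only; minimum total cost 849.

For any fixed open set, each delivery zone goes to its cheapest open site; total = fixed + service.
{B}: P→B 4·21=84, Q→B 6·20=120, R→B 6·23=138, S→B 5·17=85, T→B 5·12=60. Service 487; fixed 362; total 849.
{A}: service 681 + fixed 311 = 992
{A, B}: P→B 4·21=84, Q→A 5·20=100, R→A 2·23=46, S→B 5·17=85, T→A 2·12=24. Service 339; fixed 673; total 1012.
{A, B, C, D, E}: service 265 + fixed 1858 = 2123
No other subset beats 849.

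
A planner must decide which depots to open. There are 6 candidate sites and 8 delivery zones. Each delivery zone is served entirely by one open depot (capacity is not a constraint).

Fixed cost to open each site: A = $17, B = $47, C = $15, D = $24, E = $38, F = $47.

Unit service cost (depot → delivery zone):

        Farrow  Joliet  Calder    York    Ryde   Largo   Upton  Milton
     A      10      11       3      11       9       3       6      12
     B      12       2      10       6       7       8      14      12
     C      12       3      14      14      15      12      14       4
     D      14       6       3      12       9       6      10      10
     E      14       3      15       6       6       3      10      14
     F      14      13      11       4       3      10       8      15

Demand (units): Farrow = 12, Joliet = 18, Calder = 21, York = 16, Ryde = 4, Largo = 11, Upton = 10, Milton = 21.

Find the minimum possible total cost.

Minimum total cost: 569

For any fixed open set, each delivery zone goes to its cheapest open site; total = fixed + service.
{A, C, F}: Farrow→A 10·12=120, Joliet→C 3·18=54, Calder→A 3·21=63, York→F 4·16=64, Ryde→F 3·4=12, Largo→A 3·11=33, Upton→A 6·10=60, Milton→C 4·21=84. Service 490; fixed 79; total 569.
{A, C, D, F}: service 490 + fixed 103 = 593
{A, B, C, F}: service 472 + fixed 126 = 598
{A, B, C, D, E, F}: service 472 + fixed 188 = 660
No other subset beats 569.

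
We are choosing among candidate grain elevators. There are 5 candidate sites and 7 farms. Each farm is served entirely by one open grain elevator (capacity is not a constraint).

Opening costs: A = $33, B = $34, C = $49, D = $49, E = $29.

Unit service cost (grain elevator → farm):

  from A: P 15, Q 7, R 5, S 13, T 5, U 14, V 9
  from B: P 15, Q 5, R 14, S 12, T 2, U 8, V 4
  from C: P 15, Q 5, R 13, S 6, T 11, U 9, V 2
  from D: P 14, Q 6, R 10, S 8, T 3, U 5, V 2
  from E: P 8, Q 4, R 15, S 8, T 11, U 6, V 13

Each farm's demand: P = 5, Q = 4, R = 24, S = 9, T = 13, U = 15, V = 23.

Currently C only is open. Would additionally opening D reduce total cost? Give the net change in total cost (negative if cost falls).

Yes — net change −192 (cost falls by 192).

Current service cost with {C}: 785.
Adding D: each farm re-picks its cheapest; new service cost 544, saving 241.
Extra fixed cost: 49. Net change = 49 − 241 = -192.
(Totals: 834 → 642.)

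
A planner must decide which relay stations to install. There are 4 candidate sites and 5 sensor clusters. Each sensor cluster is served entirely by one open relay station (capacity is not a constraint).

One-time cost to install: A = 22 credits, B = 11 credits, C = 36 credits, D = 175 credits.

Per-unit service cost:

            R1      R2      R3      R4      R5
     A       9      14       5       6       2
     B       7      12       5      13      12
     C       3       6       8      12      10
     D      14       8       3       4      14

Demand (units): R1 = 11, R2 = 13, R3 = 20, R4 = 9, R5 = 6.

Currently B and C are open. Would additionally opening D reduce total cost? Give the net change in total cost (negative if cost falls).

Current service cost with {B, C}: 379.
Adding D: each sensor cluster re-picks its cheapest; new service cost 267, saving 112.
Extra fixed cost: 175. Net change = 175 − 112 = 63.
(Totals: 426 → 489.)

No — net change +63 (cost rises by 63).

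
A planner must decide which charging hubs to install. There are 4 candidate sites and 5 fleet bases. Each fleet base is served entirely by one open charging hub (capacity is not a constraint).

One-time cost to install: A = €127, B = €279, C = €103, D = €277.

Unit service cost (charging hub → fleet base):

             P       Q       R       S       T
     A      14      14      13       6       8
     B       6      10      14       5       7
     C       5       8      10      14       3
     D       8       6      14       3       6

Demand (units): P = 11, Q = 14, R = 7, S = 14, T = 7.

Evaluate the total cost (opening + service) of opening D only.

Each fleet base is assigned to its cheapest site among the open ones.
{D}: P→D 8·11=88, Q→D 6·14=84, R→D 14·7=98, S→D 3·14=42, T→D 6·7=42. Service 354; fixed 277; total 631.

Total cost: 631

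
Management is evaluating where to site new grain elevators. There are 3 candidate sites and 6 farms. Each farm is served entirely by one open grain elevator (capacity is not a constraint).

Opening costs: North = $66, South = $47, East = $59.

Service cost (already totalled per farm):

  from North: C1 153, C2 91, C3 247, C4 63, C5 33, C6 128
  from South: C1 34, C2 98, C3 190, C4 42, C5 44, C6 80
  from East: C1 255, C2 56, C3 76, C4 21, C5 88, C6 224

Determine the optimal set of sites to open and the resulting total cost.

For any fixed open set, each farm goes to its cheapest open site; total = fixed + service.
{South, East}: C1→South 34, C2→East 56, C3→East 76, C4→East 21, C5→South 44, C6→South 80. Service 311; fixed 106; total 417.
{North, South, East}: service 300 + fixed 172 = 472
{South}: service 488 + fixed 47 = 535
(All 7 nonempty subsets were checked; South and East is lowest.)

Open South and East; minimum total cost 417.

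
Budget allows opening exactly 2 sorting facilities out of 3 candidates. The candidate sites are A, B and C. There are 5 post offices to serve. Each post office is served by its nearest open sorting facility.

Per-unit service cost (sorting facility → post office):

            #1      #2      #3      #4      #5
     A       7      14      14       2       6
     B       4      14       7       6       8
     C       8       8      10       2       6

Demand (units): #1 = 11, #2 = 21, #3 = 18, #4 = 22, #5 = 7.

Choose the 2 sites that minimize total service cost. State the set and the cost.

With exactly 2 open, each post office uses its cheapest among the chosen.
{B, C}: #1→B 4·11=44, #2→C 8·21=168, #3→B 7·18=126, #4→C 2·22=44, #5→C 6·7=42. Service cost 424.
{A, C}: service cost 511
{A, B}: service cost 550
Among all 3 size-2 choices, {B, C} is lowest.

Choose B and C; total service cost 424.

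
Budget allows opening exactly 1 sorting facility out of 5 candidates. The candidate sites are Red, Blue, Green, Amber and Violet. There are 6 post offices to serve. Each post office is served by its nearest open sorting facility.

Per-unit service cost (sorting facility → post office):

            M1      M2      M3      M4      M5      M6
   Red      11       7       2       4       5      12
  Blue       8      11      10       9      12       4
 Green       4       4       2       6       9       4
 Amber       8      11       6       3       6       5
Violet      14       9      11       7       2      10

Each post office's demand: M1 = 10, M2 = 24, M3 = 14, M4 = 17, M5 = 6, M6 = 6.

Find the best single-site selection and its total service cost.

With exactly 1 open, each post office uses its cheapest among the chosen.
{Green}: M1→Green 4·10=40, M2→Green 4·24=96, M3→Green 2·14=28, M4→Green 6·17=102, M5→Green 9·6=54, M6→Green 4·6=24. Service cost 344.
{Red}: service cost 476
{Amber}: service cost 545
Among all 5 size-1 choices, {Green} is lowest.

Choose Green only; total service cost 344.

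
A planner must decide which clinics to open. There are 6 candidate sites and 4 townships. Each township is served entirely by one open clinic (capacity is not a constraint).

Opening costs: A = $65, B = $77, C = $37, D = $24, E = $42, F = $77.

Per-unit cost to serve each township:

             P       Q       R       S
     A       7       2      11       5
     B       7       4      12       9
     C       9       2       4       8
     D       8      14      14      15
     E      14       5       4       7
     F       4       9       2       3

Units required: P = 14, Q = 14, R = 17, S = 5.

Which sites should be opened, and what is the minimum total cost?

For any fixed open set, each township goes to its cheapest open site; total = fixed + service.
{C, F}: P→F 4·14=56, Q→C 2·14=28, R→F 2·17=34, S→F 3·5=15. Service 133; fixed 114; total 247.
{C, D, F}: service 133 + fixed 138 = 271
{A, F}: service 133 + fixed 142 = 275
{A, B, C, D, E, F}: service 133 + fixed 322 = 455
No other subset beats 247.

Open C and F; minimum total cost 247.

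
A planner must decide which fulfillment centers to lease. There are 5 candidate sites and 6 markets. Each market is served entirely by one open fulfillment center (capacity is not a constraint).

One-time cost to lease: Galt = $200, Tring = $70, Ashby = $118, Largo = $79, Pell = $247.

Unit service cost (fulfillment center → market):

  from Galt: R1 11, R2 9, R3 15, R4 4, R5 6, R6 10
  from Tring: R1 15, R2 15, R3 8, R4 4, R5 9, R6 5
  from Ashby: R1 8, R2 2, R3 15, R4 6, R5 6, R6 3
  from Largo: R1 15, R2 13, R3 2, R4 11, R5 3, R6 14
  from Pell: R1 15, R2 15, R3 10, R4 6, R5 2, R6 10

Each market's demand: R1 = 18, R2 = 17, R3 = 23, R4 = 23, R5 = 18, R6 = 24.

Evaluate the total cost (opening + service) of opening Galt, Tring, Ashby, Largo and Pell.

Each market is assigned to its cheapest site among the open ones.
{Galt, Tring, Ashby, Largo, Pell}: R1→Ashby 8·18=144, R2→Ashby 2·17=34, R3→Largo 2·23=46, R4→Galt 4·23=92, R5→Pell 2·18=36, R6→Ashby 3·24=72. Service 424; fixed 714; total 1138.

Total cost: 1138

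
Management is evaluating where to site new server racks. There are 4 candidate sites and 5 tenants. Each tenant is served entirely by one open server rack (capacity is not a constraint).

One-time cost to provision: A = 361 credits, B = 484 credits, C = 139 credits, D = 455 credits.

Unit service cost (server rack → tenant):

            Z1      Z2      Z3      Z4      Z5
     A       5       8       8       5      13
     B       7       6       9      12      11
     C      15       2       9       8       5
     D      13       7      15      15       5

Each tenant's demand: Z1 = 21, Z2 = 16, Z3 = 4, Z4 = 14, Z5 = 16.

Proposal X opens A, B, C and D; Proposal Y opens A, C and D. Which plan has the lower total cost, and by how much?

Proposal X: {A, B, C, D}: Z1→A 5·21=105, Z2→C 2·16=32, Z3→A 8·4=32, Z4→A 5·14=70, Z5→C 5·16=80. Service 319; fixed 1439; total 1758.
Proposal Y: {A, C, D}: Z1→A 5·21=105, Z2→C 2·16=32, Z3→A 8·4=32, Z4→A 5·14=70, Z5→C 5·16=80. Service 319; fixed 955; total 1274.
Difference: |1758 − 1274| = 484.

Proposal Y is cheaper by 484.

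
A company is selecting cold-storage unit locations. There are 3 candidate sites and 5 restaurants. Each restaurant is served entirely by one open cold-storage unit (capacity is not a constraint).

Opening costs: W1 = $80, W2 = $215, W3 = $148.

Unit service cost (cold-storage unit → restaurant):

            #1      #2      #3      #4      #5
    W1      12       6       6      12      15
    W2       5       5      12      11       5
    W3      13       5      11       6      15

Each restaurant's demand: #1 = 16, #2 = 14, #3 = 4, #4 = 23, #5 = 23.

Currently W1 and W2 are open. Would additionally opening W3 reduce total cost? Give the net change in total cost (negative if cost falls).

Current service cost with {W1, W2}: 542.
Adding W3: each restaurant re-picks its cheapest; new service cost 427, saving 115.
Extra fixed cost: 148. Net change = 148 − 115 = 33.
(Totals: 837 → 870.)

No — net change +33 (cost rises by 33).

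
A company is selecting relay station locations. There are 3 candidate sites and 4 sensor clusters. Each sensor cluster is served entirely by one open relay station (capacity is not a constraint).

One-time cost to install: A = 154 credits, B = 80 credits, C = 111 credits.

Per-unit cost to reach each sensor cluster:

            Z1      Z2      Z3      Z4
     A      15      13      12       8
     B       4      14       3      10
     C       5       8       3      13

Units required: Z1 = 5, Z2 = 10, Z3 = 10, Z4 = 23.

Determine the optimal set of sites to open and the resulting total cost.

For any fixed open set, each sensor cluster goes to its cheapest open site; total = fixed + service.
{B}: Z1→B 4·5=20, Z2→B 14·10=140, Z3→B 3·10=30, Z4→B 10·23=230. Service 420; fixed 80; total 500.
{C}: Z1→C 5·5=25, Z2→C 8·10=80, Z3→C 3·10=30, Z4→C 13·23=299. Service 434; fixed 111; total 545.
{B, C}: Z1→B 4·5=20, Z2→C 8·10=80, Z3→B 3·10=30, Z4→B 10·23=230. Service 360; fixed 191; total 551.
{A, B, C}: service 314 + fixed 345 = 659
(All 7 nonempty subsets were checked; B only is lowest.)

Open B only; minimum total cost 500.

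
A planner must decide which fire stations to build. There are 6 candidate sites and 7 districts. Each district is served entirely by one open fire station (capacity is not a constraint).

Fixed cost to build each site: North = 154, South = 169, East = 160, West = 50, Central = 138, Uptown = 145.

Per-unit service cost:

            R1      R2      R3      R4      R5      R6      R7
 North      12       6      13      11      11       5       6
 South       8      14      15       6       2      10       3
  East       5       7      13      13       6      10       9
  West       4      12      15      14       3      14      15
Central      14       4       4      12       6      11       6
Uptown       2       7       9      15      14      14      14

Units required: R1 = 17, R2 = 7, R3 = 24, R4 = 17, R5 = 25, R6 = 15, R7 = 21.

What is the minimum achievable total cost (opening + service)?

Minimum total cost: 914

For any fixed open set, each district goes to its cheapest open site; total = fixed + service.
{South, West, Central}: R1→West 4·17=68, R2→Central 4·7=28, R3→Central 4·24=96, R4→South 6·17=102, R5→South 2·25=50, R6→South 10·15=150, R7→South 3·21=63. Service 557; fixed 357; total 914.
{South, Central}: R1→South 8·17=136, R2→Central 4·7=28, R3→Central 4·24=96, R4→South 6·17=102, R5→South 2·25=50, R6→South 10·15=150, R7→South 3·21=63. Service 625; fixed 307; total 932.
{West, Central}: R1→West 4·17=68, R2→Central 4·7=28, R3→Central 4·24=96, R4→Central 12·17=204, R5→West 3·25=75, R6→Central 11·15=165, R7→Central 6·21=126. Service 762; fixed 188; total 950.
{North, South, East, West, Central, Uptown}: R1→Uptown 2·17=34, R2→Central 4·7=28, R3→Central 4·24=96, R4→South 6·17=102, R5→South 2·25=50, R6→North 5·15=75, R7→South 3·21=63. Service 448; fixed 816; total 1264.
No other subset beats 914.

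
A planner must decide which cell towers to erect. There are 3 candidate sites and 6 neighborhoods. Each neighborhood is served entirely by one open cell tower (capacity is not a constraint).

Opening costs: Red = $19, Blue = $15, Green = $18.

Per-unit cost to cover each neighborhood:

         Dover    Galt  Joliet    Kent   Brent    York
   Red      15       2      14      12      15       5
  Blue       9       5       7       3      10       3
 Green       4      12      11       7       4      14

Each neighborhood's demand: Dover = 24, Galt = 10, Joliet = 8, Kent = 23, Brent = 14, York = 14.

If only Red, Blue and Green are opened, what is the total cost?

Each neighborhood is assigned to its cheapest site among the open ones.
{Red, Blue, Green}: Dover→Green 4·24=96, Galt→Red 2·10=20, Joliet→Blue 7·8=56, Kent→Blue 3·23=69, Brent→Green 4·14=56, York→Blue 3·14=42. Service 339; fixed 52; total 391.

Total cost: 391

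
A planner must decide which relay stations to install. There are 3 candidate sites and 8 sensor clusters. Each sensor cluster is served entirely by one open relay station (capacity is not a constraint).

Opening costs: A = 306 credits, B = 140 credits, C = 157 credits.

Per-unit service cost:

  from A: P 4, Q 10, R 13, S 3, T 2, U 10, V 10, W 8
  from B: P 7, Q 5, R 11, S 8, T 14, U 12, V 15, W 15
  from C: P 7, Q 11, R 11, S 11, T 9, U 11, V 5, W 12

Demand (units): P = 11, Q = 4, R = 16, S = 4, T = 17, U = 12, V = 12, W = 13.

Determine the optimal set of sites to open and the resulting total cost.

For any fixed open set, each sensor cluster goes to its cheapest open site; total = fixed + service.
{A}: P→A 4·11=44, Q→A 10·4=40, R→A 13·16=208, S→A 3·4=12, T→A 2·17=34, U→A 10·12=120, V→A 10·12=120, W→A 8·13=104. Service 682; fixed 306; total 988.
{C}: P→C 7·11=77, Q→C 11·4=44, R→C 11·16=176, S→C 11·4=44, T→C 9·17=153, U→C 11·12=132, V→C 5·12=60, W→C 12·13=156. Service 842; fixed 157; total 999.
{A, C}: service 590 + fixed 463 = 1053
{A, B, C}: P→A 4·11=44, Q→B 5·4=20, R→B 11·16=176, S→A 3·4=12, T→A 2·17=34, U→A 10·12=120, V→C 5·12=60, W→A 8·13=104. Service 570; fixed 603; total 1173.
No other subset beats 988.

Open A only; minimum total cost 988.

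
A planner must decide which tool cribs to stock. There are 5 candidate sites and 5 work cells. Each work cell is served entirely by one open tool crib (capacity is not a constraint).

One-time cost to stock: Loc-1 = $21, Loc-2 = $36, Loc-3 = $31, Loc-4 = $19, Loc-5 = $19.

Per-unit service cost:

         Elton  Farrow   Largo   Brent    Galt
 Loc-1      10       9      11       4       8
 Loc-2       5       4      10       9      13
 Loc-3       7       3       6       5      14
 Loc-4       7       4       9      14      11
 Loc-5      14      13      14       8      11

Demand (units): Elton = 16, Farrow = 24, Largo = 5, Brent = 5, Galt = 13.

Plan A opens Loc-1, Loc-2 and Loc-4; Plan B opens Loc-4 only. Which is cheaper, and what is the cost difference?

Plan A: {Loc-1, Loc-2, Loc-4}: Elton→Loc-2 5·16=80, Farrow→Loc-2 4·24=96, Largo→Loc-4 9·5=45, Brent→Loc-1 4·5=20, Galt→Loc-1 8·13=104. Service 345; fixed 76; total 421.
Plan B: {Loc-4}: Elton→Loc-4 7·16=112, Farrow→Loc-4 4·24=96, Largo→Loc-4 9·5=45, Brent→Loc-4 14·5=70, Galt→Loc-4 11·13=143. Service 466; fixed 19; total 485.
Difference: |421 − 485| = 64.

Plan A is cheaper by 64.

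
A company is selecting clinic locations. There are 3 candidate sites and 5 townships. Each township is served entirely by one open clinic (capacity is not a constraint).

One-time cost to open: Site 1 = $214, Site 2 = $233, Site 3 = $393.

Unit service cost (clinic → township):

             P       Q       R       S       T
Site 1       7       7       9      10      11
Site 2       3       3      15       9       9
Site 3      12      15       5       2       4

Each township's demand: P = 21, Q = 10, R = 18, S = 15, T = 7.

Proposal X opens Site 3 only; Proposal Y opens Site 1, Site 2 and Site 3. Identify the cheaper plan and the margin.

Proposal X is cheaper by 138.

Proposal X: {Site 3}: P→Site 3 12·21=252, Q→Site 3 15·10=150, R→Site 3 5·18=90, S→Site 3 2·15=30, T→Site 3 4·7=28. Service 550; fixed 393; total 943.
Proposal Y: {Site 1, Site 2, Site 3}: P→Site 2 3·21=63, Q→Site 2 3·10=30, R→Site 3 5·18=90, S→Site 3 2·15=30, T→Site 3 4·7=28. Service 241; fixed 840; total 1081.
Difference: |943 − 1081| = 138.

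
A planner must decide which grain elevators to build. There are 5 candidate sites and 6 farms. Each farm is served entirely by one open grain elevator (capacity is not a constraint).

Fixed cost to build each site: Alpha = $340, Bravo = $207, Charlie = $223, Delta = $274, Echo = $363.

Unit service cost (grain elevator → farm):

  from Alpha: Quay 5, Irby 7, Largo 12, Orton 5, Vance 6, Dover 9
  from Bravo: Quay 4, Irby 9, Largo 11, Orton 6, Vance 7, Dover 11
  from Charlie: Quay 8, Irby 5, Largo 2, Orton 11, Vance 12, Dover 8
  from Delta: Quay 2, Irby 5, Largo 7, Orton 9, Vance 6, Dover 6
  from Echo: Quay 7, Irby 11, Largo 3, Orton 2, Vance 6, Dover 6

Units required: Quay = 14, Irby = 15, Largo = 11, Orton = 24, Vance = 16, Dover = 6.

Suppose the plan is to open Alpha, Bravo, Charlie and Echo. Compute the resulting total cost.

Each farm is assigned to its cheapest site among the open ones.
{Alpha, Bravo, Charlie, Echo}: Quay→Bravo 4·14=56, Irby→Charlie 5·15=75, Largo→Charlie 2·11=22, Orton→Echo 2·24=48, Vance→Alpha 6·16=96, Dover→Echo 6·6=36. Service 333; fixed 1133; total 1466.

Total cost: 1466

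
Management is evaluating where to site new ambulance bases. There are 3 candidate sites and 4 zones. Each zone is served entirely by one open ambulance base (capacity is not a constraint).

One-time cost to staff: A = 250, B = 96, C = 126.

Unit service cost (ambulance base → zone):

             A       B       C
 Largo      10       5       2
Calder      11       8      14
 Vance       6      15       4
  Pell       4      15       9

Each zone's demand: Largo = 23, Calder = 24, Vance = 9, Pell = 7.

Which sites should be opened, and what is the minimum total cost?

Open B and C; minimum total cost 559.

For any fixed open set, each zone goes to its cheapest open site; total = fixed + service.
{B, C}: Largo→C 2·23=46, Calder→B 8·24=192, Vance→C 4·9=36, Pell→C 9·7=63. Service 337; fixed 222; total 559.
{C}: service 481 + fixed 126 = 607
{B}: Largo→B 5·23=115, Calder→B 8·24=192, Vance→B 15·9=135, Pell→B 15·7=105. Service 547; fixed 96; total 643.
{A, B, C}: service 302 + fixed 472 = 774
(All 7 nonempty subsets were checked; B and C is lowest.)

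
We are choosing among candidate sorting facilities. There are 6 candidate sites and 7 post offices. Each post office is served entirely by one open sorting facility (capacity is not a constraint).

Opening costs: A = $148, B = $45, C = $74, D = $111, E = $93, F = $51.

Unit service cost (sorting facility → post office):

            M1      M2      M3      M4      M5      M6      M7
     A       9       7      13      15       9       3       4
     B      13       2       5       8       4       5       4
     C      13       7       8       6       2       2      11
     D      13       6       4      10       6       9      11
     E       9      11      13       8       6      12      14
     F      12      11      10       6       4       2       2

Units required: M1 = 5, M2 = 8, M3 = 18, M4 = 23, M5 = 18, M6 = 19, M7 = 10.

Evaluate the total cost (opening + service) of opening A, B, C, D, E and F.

Each post office is assigned to its cheapest site among the open ones.
{A, B, C, D, E, F}: M1→A 9·5=45, M2→B 2·8=16, M3→D 4·18=72, M4→C 6·23=138, M5→C 2·18=36, M6→C 2·19=38, M7→F 2·10=20. Service 365; fixed 522; total 887.

Total cost: 887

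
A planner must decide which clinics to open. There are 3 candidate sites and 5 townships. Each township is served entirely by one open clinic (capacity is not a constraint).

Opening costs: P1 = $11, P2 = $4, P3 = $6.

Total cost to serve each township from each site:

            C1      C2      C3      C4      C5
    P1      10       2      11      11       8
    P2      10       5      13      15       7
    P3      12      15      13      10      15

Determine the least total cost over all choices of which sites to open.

Minimum total cost: 53

For any fixed open set, each township goes to its cheapest open site; total = fixed + service.
{P1}: C1→P1 10, C2→P1 2, C3→P1 11, C4→P1 11, C5→P1 8. Service 42; fixed 11; total 53.
{P2}: C1→P2 10, C2→P2 5, C3→P2 13, C4→P2 15, C5→P2 7. Service 50; fixed 4; total 54.
{P2, P3}: C1→P2 10, C2→P2 5, C3→P2 13, C4→P3 10, C5→P2 7. Service 45; fixed 10; total 55.
{P1, P2, P3}: C1→P1 10, C2→P1 2, C3→P1 11, C4→P3 10, C5→P2 7. Service 40; fixed 21; total 61.
(All 7 nonempty subsets were checked; P1 only is lowest.)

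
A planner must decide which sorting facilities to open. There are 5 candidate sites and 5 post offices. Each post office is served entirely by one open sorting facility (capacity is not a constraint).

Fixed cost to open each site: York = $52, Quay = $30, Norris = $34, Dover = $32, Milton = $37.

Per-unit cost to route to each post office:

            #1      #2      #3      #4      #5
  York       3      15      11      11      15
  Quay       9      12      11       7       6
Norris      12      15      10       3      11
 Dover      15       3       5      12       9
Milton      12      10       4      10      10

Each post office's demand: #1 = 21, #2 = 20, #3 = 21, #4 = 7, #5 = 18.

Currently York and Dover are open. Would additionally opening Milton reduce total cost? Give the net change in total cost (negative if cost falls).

No — net change +9 (cost rises by 9).

Current service cost with {York, Dover}: 467.
Adding Milton: each post office re-picks its cheapest; new service cost 439, saving 28.
Extra fixed cost: 37. Net change = 37 − 28 = 9.
(Totals: 551 → 560.)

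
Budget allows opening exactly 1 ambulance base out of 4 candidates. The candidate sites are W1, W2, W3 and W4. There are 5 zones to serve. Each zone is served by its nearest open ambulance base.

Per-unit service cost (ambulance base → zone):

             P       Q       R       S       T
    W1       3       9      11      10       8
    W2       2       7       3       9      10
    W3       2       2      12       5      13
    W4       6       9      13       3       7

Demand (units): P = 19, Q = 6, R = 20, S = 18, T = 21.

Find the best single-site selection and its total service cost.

With exactly 1 open, each zone uses its cheapest among the chosen.
{W2}: P→W2 2·19=38, Q→W2 7·6=42, R→W2 3·20=60, S→W2 9·18=162, T→W2 10·21=210. Service cost 512.
{W4}: service cost 629
{W3}: service cost 653
Among all 4 size-1 choices, {W2} is lowest.

Choose W2 only; total service cost 512.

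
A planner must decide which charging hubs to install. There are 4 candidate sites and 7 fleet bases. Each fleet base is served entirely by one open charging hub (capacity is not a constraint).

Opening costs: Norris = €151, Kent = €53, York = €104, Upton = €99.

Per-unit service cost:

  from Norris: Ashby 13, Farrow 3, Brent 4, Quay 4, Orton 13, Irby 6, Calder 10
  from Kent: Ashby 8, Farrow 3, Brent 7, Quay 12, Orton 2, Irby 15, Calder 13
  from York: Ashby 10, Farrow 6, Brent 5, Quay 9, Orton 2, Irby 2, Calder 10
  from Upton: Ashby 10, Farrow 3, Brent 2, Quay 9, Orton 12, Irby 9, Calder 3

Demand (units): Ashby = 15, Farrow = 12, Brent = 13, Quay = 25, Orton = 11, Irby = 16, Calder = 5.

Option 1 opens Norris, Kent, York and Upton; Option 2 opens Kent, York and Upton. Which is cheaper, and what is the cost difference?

Option 1: {Norris, Kent, York, Upton}: Ashby→Kent 8·15=120, Farrow→Norris 3·12=36, Brent→Upton 2·13=26, Quay→Norris 4·25=100, Orton→Kent 2·11=22, Irby→York 2·16=32, Calder→Upton 3·5=15. Service 351; fixed 407; total 758.
Option 2: {Kent, York, Upton}: Ashby→Kent 8·15=120, Farrow→Kent 3·12=36, Brent→Upton 2·13=26, Quay→York 9·25=225, Orton→Kent 2·11=22, Irby→York 2·16=32, Calder→Upton 3·5=15. Service 476; fixed 256; total 732.
Difference: |758 − 732| = 26.

Option 2 is cheaper by 26.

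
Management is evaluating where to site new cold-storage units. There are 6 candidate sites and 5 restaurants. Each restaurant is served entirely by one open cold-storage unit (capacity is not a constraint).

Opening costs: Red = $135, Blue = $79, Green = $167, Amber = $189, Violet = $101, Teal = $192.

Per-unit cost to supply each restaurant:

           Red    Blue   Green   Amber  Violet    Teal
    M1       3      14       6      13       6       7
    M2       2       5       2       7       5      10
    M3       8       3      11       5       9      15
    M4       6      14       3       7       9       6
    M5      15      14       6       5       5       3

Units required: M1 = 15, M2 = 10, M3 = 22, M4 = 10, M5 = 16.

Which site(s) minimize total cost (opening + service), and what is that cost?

Open Blue and Green; minimum total cost 548.

For any fixed open set, each restaurant goes to its cheapest open site; total = fixed + service.
{Blue, Green}: M1→Green 6·15=90, M2→Green 2·10=20, M3→Blue 3·22=66, M4→Green 3·10=30, M5→Green 6·16=96. Service 302; fixed 246; total 548.
{Blue, Violet}: M1→Violet 6·15=90, M2→Blue 5·10=50, M3→Blue 3·22=66, M4→Violet 9·10=90, M5→Violet 5·16=80. Service 376; fixed 180; total 556.
{Red, Blue, Violet}: M1→Red 3·15=45, M2→Red 2·10=20, M3→Blue 3·22=66, M4→Red 6·10=60, M5→Violet 5·16=80. Service 271; fixed 315; total 586.
{Red, Blue, Green, Amber, Violet, Teal}: service 209 + fixed 863 = 1072
No other subset beats 548.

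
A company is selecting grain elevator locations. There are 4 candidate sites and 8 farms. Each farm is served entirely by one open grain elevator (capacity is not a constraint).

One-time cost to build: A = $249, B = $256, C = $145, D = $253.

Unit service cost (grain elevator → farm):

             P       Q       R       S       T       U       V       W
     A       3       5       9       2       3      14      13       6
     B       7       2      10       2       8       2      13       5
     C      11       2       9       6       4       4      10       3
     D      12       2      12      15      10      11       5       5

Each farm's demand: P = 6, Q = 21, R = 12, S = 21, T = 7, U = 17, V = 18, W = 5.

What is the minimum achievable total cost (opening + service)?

For any fixed open set, each farm goes to its cheapest open site; total = fixed + service.
{C}: P→C 11·6=66, Q→C 2·21=42, R→C 9·12=108, S→C 6·21=126, T→C 4·7=28, U→C 4·17=68, V→C 10·18=180, W→C 3·5=15. Service 633; fixed 145; total 778.
{B}: P→B 7·6=42, Q→B 2·21=42, R→B 10·12=120, S→B 2·21=42, T→B 8·7=56, U→B 2·17=34, V→B 13·18=234, W→B 5·5=25. Service 595; fixed 256; total 851.
{A, C}: service 494 + fixed 394 = 888
{A, B, C, D}: service 370 + fixed 903 = 1273
No other subset beats 778.

Minimum total cost: 778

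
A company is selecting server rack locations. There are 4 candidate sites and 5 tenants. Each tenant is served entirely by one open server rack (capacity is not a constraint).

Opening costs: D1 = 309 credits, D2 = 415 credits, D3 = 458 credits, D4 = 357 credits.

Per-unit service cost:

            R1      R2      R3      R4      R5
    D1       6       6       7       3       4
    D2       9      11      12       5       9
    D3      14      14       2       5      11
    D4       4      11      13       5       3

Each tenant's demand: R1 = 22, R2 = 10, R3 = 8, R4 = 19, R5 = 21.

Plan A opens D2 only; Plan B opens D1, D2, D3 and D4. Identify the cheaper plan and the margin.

Plan A: {D2}: R1→D2 9·22=198, R2→D2 11·10=110, R3→D2 12·8=96, R4→D2 5·19=95, R5→D2 9·21=189. Service 688; fixed 415; total 1103.
Plan B: {D1, D2, D3, D4}: R1→D4 4·22=88, R2→D1 6·10=60, R3→D3 2·8=16, R4→D1 3·19=57, R5→D4 3·21=63. Service 284; fixed 1539; total 1823.
Difference: |1103 − 1823| = 720.

Plan A is cheaper by 720.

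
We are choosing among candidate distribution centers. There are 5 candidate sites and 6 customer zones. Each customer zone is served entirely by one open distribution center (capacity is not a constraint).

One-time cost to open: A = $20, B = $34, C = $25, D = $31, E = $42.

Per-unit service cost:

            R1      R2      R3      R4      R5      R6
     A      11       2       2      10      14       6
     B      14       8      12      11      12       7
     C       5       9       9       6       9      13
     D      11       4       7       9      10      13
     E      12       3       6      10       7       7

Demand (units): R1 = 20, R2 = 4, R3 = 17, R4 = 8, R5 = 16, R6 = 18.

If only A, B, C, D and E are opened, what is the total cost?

Total cost: 562

Each customer zone is assigned to its cheapest site among the open ones.
{A, B, C, D, E}: R1→C 5·20=100, R2→A 2·4=8, R3→A 2·17=34, R4→C 6·8=48, R5→E 7·16=112, R6→A 6·18=108. Service 410; fixed 152; total 562.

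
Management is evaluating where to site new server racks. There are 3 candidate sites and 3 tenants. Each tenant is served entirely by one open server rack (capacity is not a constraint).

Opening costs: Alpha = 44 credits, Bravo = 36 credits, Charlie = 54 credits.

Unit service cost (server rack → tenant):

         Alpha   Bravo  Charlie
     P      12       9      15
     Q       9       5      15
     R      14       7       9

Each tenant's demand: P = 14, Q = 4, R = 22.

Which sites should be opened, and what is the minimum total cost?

Open Bravo only; minimum total cost 336.

For any fixed open set, each tenant goes to its cheapest open site; total = fixed + service.
{Bravo}: P→Bravo 9·14=126, Q→Bravo 5·4=20, R→Bravo 7·22=154. Service 300; fixed 36; total 336.
{Alpha, Bravo}: service 300 + fixed 80 = 380
{Bravo, Charlie}: service 300 + fixed 90 = 390
{Alpha, Bravo, Charlie}: service 300 + fixed 134 = 434
(All 7 nonempty subsets were checked; Bravo only is lowest.)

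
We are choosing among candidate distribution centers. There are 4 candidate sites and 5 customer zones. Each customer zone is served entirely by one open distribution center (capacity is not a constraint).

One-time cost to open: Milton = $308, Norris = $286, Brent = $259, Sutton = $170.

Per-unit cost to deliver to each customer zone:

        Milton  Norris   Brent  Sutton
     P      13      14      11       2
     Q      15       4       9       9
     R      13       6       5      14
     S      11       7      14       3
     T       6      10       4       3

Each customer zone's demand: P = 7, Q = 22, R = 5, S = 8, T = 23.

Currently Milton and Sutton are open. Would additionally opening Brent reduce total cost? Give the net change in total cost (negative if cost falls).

No — net change +219 (cost rises by 219).

Current service cost with {Milton, Sutton}: 370.
Adding Brent: each customer zone re-picks its cheapest; new service cost 330, saving 40.
Extra fixed cost: 259. Net change = 259 − 40 = 219.
(Totals: 848 → 1067.)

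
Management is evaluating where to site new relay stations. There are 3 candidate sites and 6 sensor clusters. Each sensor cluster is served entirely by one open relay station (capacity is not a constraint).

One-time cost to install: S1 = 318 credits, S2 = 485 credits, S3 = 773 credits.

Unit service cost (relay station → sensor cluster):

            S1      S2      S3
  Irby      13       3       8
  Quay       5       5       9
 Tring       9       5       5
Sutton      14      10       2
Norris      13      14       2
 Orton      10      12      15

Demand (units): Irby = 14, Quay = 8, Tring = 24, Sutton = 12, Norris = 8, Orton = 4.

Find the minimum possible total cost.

Minimum total cost: 967

For any fixed open set, each sensor cluster goes to its cheapest open site; total = fixed + service.
{S2}: Irby→S2 3·14=42, Quay→S2 5·8=40, Tring→S2 5·24=120, Sutton→S2 10·12=120, Norris→S2 14·8=112, Orton→S2 12·4=48. Service 482; fixed 485; total 967.
{S1}: service 750 + fixed 318 = 1068
{S3}: Irby→S3 8·14=112, Quay→S3 9·8=72, Tring→S3 5·24=120, Sutton→S3 2·12=24, Norris→S3 2·8=16, Orton→S3 15·4=60. Service 404; fixed 773; total 1177.
{S1, S2, S3}: service 282 + fixed 1576 = 1858
(All 7 nonempty subsets were checked; S2 only is lowest.)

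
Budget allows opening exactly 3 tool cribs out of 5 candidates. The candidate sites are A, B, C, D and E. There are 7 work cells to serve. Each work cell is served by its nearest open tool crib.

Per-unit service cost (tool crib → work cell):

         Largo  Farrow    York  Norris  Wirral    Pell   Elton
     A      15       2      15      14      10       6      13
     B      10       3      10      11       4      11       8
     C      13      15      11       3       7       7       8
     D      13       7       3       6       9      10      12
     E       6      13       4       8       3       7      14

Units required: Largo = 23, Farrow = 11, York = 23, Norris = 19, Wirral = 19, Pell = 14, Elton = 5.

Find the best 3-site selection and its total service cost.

With exactly 3 open, each work cell uses its cheapest among the chosen.
{A, C, E}: Largo→E 6·23=138, Farrow→A 2·11=22, York→E 4·23=92, Norris→C 3·19=57, Wirral→E 3·19=57, Pell→A 6·14=84, Elton→C 8·5=40. Service cost 490.
{B, C, E}: service cost 515
{C, D, E}: service cost 536
Among all 10 size-3 choices, {A, C, E} is lowest.

Choose A, C and E; total service cost 490.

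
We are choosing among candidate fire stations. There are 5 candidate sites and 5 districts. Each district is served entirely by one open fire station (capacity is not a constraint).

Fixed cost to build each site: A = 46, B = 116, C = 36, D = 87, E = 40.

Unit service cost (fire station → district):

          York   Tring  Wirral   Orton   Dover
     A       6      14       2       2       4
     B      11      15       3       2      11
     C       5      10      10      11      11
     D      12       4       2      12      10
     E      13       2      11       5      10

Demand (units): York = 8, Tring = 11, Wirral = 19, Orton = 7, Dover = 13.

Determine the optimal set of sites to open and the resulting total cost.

For any fixed open set, each district goes to its cheapest open site; total = fixed + service.
{A, E}: York→A 6·8=48, Tring→E 2·11=22, Wirral→A 2·19=38, Orton→A 2·7=14, Dover→A 4·13=52. Service 174; fixed 86; total 260.
{A, C, E}: service 166 + fixed 122 = 288
{A, D}: York→A 6·8=48, Tring→D 4·11=44, Wirral→A 2·19=38, Orton→A 2·7=14, Dover→A 4·13=52. Service 196; fixed 133; total 329.
{A, B, C, D, E}: service 166 + fixed 325 = 491
No other subset beats 260.

Open A and E; minimum total cost 260.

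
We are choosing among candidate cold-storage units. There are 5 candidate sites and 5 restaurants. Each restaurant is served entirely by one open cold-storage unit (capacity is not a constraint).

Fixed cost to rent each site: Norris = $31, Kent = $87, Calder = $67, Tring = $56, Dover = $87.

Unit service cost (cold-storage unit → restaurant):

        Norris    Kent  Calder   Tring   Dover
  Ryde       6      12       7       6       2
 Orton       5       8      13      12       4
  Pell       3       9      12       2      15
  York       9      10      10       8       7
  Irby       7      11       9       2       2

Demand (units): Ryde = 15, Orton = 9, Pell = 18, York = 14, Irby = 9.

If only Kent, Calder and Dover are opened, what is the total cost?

Each restaurant is assigned to its cheapest site among the open ones.
{Kent, Calder, Dover}: Ryde→Dover 2·15=30, Orton→Dover 4·9=36, Pell→Kent 9·18=162, York→Dover 7·14=98, Irby→Dover 2·9=18. Service 344; fixed 241; total 585.

Total cost: 585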